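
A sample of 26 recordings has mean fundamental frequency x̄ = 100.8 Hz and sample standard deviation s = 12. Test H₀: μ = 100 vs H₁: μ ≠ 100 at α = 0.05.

t = (x̄ - μ₀)/(s/√n) = (100.8 - 100)/(12/√26) = 0.34. df = 25, critical t = ±2.06. Fail to reject H₀.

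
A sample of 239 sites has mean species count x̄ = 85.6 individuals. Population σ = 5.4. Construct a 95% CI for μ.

CI = x̄ ± z*(σ/√n) = 85.6 ± 1.96(5.4/√239) = 85.6 ± 0.68 = (84.92, 86.28)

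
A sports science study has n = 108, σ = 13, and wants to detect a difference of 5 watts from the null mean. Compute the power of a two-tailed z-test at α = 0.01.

SE = σ/√n = 13/√108 = 1.251. Non-centrality λ = d/SE = 5/1.251 = 3.997. Power ≈ Φ(λ - z_{α/2}) = Φ(3.997 - 2.576) = Φ(1.421) = 0.922.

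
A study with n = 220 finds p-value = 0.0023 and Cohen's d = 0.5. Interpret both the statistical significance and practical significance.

Statistically significant (p = 0.0023 < 0.05). Cohen's d = 0.5 indicates a medium effect size. Both statistical and practical significance should be considered.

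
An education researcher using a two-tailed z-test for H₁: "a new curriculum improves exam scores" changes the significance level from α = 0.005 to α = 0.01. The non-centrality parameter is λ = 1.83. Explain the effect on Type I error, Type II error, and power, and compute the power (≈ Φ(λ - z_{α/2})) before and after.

Increasing α from 0.005 to 0.01:
• Type I error rate increases (α is the Type I rate by definition).
• Critical value moves from z_{α/2} = 2.807 to 2.576, so power = Φ(λ - z_{α/2}) goes from Φ(1.83 - 2.807) = 0.164 to Φ(1.83 - 2.576) = 0.228.
• Type II error rate β = 1 - power therefore decreases (0.836 → 0.772).
Appropriate when false negatives are costly — here, keeping the old curriculum when the new one would have helped students.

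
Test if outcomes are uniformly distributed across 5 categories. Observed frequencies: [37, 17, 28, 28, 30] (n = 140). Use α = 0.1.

Expected = 28 each. χ² = Σ(O-E)²/E = 7.357. df = 4, critical value = 7.779. Fail to reject H₀.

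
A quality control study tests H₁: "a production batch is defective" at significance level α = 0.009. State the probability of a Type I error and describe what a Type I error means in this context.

P(Type I error) = α = 0.009. A Type I error is rejecting H₀ when H₀ is actually true (false positive) — here, concluding that a production batch is defective when in fact this is not the case. Consequence: scrapping a good batch — wasted material and cost for no reason.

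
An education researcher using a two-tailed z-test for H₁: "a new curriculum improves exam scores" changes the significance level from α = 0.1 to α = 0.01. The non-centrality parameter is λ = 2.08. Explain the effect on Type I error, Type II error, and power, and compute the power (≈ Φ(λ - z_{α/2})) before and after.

Decreasing α from 0.1 to 0.01:
• Type I error rate decreases (α is the Type I rate by definition).
• Critical value moves from z_{α/2} = 1.645 to 2.576, so power = Φ(λ - z_{α/2}) goes from Φ(2.08 - 1.645) = 0.668 to Φ(2.08 - 2.576) = 0.31.
• Type II error rate β = 1 - power therefore increases (0.332 → 0.69).
Appropriate when false positives are costly — here, adopting a curriculum that gives no real benefit — disruption for nothing.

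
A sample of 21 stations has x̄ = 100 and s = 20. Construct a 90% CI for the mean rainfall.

CI = x̄ ± t*(s/√n) = 100 ± 1.725(20/√21) = (92.47, 107.53)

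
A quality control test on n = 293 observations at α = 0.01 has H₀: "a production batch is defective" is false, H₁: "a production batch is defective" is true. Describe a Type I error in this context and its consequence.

Type I error: rejecting H₀ when it is true — concluding that a production batch is defective when in fact it is not. Consequence: scrapping a good batch — wasted material and cost for no reason.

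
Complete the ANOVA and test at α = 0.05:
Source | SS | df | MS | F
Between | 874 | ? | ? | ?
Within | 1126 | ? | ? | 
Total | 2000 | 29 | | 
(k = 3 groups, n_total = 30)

df_between = 2, df_within = 27. MS_between = 437.0, MS_within = 41.7. F = 10.479, F_crit ≈ 3.354. Reject H₀.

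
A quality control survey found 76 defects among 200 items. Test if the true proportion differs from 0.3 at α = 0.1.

p̂ = 0.38, p₀ = 0.3. z = (p̂ - p₀)/√(p₀(1-p₀)/n) = 2.469. Critical: ±1.645. Reject H₀.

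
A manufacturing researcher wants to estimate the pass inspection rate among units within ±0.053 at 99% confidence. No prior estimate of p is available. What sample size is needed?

Conservative approach: use p = 0.5 (maximizes p(1-p) = 0.25). n = z²(0.25)/E² = 2.576²×0.25/0.053² = 590.6 → n = 591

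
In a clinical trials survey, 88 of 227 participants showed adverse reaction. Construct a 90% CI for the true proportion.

p̂ = 0.388. CI = p̂ ± z*√(p̂(1-p̂)/n) = (0.334, 0.441)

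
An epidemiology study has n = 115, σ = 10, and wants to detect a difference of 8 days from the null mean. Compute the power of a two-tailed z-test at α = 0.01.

SE = σ/√n = 10/√115 = 0.933. Non-centrality λ = d/SE = 8/0.933 = 8.579. Power ≈ Φ(λ - z_{α/2}) = Φ(8.579 - 2.576) = Φ(6.003) = 1.0.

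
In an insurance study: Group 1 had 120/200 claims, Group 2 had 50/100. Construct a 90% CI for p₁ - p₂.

p̂₁ = 0.6, p̂₂ = 0.5. Difference = 0.1. CI = (-0.0, 0.2)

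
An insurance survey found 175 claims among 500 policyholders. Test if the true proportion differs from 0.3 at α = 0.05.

p̂ = 0.35, p₀ = 0.3. z = (p̂ - p₀)/√(p₀(1-p₀)/n) = 2.44. Critical: ±1.96. Reject H₀.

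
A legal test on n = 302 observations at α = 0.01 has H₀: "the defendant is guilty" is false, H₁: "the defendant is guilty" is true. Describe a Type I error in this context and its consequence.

Type I error: rejecting H₀ when it is true — concluding that the defendant is guilty when in fact it is not. Consequence: convicting an innocent person.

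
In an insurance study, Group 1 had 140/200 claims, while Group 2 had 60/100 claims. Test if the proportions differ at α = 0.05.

p̂₁ = 0.7, p̂₂ = 0.6, pooled p̂ = 0.667. z = 1.732. Critical: ±1.96. Fail to reject H₀.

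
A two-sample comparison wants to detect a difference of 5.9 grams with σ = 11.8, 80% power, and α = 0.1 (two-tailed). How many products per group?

n per group = 2(z_α/2 + z_β)²σ²/d² = 2×(1.645 + 0.84)²×11.8²/5.9² = 49.4 → n = 50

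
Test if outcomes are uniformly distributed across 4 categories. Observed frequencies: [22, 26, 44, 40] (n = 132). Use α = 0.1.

Expected = 33 each. χ² = Σ(O-E)²/E = 10.303. df = 3, critical value = 6.251. Reject H₀.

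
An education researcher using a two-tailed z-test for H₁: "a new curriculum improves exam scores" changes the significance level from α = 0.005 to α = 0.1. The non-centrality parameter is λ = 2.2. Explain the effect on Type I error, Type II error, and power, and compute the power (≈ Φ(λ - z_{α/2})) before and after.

Increasing α from 0.005 to 0.1:
• Type I error rate increases (α is the Type I rate by definition).
• Critical value moves from z_{α/2} = 2.807 to 1.645, so power = Φ(λ - z_{α/2}) goes from Φ(2.2 - 2.807) = 0.272 to Φ(2.2 - 1.645) = 0.711.
• Type II error rate β = 1 - power therefore decreases (0.728 → 0.289).
Appropriate when false negatives are costly — here, keeping the old curriculum when the new one would have helped students.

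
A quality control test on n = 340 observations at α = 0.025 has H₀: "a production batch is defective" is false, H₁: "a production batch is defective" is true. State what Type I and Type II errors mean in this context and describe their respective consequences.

Type I (false positive): concluding that a production batch is defective when it is not — scrapping a good batch — wasted material and cost for no reason. Type II (false negative): failing to conclude that a production batch is defective when it is — shipping a defective batch — faulty products reach customers. Which is costlier depends on domain priorities and is a judgement call rather than a statistical fact.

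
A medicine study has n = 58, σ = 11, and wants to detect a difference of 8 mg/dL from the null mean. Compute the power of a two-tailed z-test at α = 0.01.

SE = σ/√n = 11/√58 = 1.444. Non-centrality λ = d/SE = 8/1.444 = 5.539. Power ≈ Φ(λ - z_{α/2}) = Φ(5.539 - 2.576) = Φ(2.963) = 0.998.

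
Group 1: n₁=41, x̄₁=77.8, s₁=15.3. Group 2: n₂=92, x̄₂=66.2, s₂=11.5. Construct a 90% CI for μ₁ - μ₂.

Difference = 11.6. SE = √(15.3²/41 + 11.5²/92) = 2.673. CI = (7.2, 16.0)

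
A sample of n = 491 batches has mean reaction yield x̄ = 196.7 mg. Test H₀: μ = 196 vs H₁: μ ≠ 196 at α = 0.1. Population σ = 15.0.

z = (x̄ - μ₀)/(σ/√n) = (196.7 - 196)/(15.0/√491) = 1.034. Critical value: ±1.645. Since |1.034| ≤ 1.645, Fail to reject H₀.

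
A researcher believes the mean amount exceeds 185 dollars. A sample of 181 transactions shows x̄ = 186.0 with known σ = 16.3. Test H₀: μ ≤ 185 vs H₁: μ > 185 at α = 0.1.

z = 0.825. Critical value: 1.28. Fail to reject H₀.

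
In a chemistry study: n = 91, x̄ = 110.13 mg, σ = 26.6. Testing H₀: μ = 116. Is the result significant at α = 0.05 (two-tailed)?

z = (110.13 - 116)/(26.6/√91) = -2.105. Since |z| > 1.96, significant at α = 0.05.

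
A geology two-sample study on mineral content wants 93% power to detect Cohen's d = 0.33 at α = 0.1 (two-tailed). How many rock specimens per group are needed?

z_{α/2} = 1.645, z_β = Φ⁻¹(0.93) = 1.476. For small effect (d = 0.33): n per group = 2(z_{α/2} + z_β)²/d² = 2(1.645 + 1.476)²/0.33² = 178.9 → 179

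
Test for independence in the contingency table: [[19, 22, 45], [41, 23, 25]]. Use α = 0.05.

χ² = 13.756. df = 2, critical = 5.991. Reject H₀. Variables are dependent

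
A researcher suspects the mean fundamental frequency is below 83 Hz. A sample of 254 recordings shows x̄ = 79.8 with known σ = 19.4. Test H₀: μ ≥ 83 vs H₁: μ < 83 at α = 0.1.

z = -2.629. Critical value: -1.28. Reject H₀.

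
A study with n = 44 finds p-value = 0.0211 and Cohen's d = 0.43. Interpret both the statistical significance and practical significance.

Statistically significant (p = 0.0211 < 0.05). Cohen's d = 0.43 indicates a small effect size. Both statistical and practical significance should be considered.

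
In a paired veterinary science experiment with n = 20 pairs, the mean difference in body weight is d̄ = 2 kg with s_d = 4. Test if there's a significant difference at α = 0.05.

t = d̄/(s_d/√n) = 2/(4/√20) = 2.236. df = 19, critical t = ±2.093. Reject H₀.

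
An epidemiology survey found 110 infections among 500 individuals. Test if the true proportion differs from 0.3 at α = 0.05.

p̂ = 0.22, p₀ = 0.3. z = (p̂ - p₀)/√(p₀(1-p₀)/n) = -3.904. Critical: ±1.96. Reject H₀.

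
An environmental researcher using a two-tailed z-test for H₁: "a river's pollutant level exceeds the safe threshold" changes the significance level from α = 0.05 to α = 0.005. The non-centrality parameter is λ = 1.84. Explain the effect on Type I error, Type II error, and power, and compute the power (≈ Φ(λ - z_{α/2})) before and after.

Decreasing α from 0.05 to 0.005:
• Type I error rate decreases (α is the Type I rate by definition).
• Critical value moves from z_{α/2} = 1.96 to 2.807, so power = Φ(λ - z_{α/2}) goes from Φ(1.84 - 1.96) = 0.452 to Φ(1.84 - 2.807) = 0.167.
• Type II error rate β = 1 - power therefore increases (0.548 → 0.833).
Appropriate when false positives are costly — here, shutting down a compliant factory unnecessarily.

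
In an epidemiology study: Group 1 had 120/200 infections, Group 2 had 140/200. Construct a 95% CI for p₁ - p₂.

p̂₁ = 0.6, p̂₂ = 0.7. Difference = -0.1. CI = (-0.193, -0.007)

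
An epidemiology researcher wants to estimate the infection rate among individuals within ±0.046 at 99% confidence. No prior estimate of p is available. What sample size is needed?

Conservative approach: use p = 0.5 (maximizes p(1-p) = 0.25). n = z²(0.25)/E² = 2.576²×0.25/0.046² = 784.0 → n = 784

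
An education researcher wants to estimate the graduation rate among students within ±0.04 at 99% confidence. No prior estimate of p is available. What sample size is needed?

Conservative approach: use p = 0.5 (maximizes p(1-p) = 0.25). n = z²(0.25)/E² = 2.576²×0.25/0.04² = 1036.8 → n = 1037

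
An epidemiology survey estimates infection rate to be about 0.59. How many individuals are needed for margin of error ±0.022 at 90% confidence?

n = z²p(1-p)/E² = 1.645²×0.59×0.41/0.022² = 1352.5 → n = 1353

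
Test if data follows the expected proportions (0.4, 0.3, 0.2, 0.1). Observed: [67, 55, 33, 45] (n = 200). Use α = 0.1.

Expected: [80.0, 60.0, 40.0, 20.0]. χ² = 35.004. df = 3, critical = 6.251. Reject H₀.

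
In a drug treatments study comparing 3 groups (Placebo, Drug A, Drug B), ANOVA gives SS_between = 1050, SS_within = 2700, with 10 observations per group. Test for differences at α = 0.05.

df_between = 2, df_within = 27. F = MS_between/MS_within = 525.0/100.0 = 5.25. F_crit ≈ 3.354. Reject H₀. At least one mean differs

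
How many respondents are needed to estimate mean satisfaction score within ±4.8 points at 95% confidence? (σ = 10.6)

n = (z*σ/E)² = (1.96×10.6/4.8)² = 18.7 → n = 19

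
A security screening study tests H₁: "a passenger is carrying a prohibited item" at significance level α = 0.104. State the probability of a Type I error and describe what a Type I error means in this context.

P(Type I error) = α = 0.104. A Type I error is rejecting H₀ when H₀ is actually true (false positive) — here, concluding that a passenger is carrying a prohibited item when in fact this is not the case. Consequence: detaining an innocent passenger — delay and inconvenience.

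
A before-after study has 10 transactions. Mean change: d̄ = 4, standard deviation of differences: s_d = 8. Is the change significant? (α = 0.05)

t = d̄/(s_d/√n) = 4/(8/√10) = 1.581. df = 9, critical t = ±2.262. Fail to reject H₀.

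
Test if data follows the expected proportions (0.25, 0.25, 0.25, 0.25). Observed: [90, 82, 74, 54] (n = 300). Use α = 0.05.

Expected: [75.0, 75.0, 75.0, 75.0]. χ² = 9.547. df = 3, critical = 7.815. Reject H₀.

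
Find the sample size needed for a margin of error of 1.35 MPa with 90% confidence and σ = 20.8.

n = (z*σ/E)² = (1.645×20.8/1.35)² = 642.4 → n = 643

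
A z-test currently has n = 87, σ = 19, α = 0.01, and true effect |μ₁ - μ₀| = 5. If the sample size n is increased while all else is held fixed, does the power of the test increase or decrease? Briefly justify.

Power increases: a larger n shrinks the standard error σ/√n, moving the sampling distribution under H₁ further from the critical value.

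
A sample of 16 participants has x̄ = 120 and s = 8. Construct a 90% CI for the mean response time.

CI = x̄ ± t*(s/√n) = 120 ± 1.753(8/√16) = (116.49, 123.51)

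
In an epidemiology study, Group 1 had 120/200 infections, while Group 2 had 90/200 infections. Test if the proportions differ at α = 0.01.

p̂₁ = 0.6, p̂₂ = 0.45, pooled p̂ = 0.525. z = 3.004. Critical: ±2.576. Reject H₀.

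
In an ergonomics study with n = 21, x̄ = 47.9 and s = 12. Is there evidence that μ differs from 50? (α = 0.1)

t = (x̄ - μ₀)/(s/√n) = (47.9 - 50)/(12/√21) = -0.802. df = 20, critical t = ±1.725. Fail to reject H₀.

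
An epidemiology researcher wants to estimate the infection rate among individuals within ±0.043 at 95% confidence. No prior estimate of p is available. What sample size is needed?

Conservative approach: use p = 0.5 (maximizes p(1-p) = 0.25). n = z²(0.25)/E² = 1.96²×0.25/0.043² = 519.4 → n = 520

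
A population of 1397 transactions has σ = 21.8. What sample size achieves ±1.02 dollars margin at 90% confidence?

Without FPC: n₀ = (1.645×21.8/1.02)² = 1236.074. With FPC: n = n₀N/(n₀+N-1) = 656.1 → n = 657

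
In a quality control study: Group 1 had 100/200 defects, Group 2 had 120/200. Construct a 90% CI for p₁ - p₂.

p̂₁ = 0.5, p̂₂ = 0.6. Difference = -0.1. CI = (-0.181, -0.019)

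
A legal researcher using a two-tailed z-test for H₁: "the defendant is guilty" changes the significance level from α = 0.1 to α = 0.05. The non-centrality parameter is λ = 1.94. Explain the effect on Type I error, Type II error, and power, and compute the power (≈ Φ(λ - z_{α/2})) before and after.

Decreasing α from 0.1 to 0.05:
• Type I error rate decreases (α is the Type I rate by definition).
• Critical value moves from z_{α/2} = 1.645 to 1.96, so power = Φ(λ - z_{α/2}) goes from Φ(1.94 - 1.645) = 0.616 to Φ(1.94 - 1.96) = 0.492.
• Type II error rate β = 1 - power therefore increases (0.384 → 0.508).
Appropriate when false positives are costly — here, convicting an innocent person.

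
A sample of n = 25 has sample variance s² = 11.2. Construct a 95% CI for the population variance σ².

df = 24. χ²_{0.025} = 39.364, χ²_{0.975} = 12.401. CI for σ² = ((n-1)s²/χ²_{α/2}, (n-1)s²/χ²_{1-α/2}) = (24·11.2/39.364, 24·11.2/12.401) = (6.83, 21.68)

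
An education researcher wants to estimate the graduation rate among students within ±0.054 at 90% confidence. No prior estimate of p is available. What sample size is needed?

Conservative approach: use p = 0.5 (maximizes p(1-p) = 0.25). n = z²(0.25)/E² = 1.645²×0.25/0.054² = 232.0 → n = 232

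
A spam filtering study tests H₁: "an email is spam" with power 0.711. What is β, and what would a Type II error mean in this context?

β = 1 - power = 1 - 0.711 = 0.289. A Type II error is failing to reject H₀ when H₀ is false (false negative) — here, failing to conclude that an email is spam when in fact it is true. Consequence: a spam email lands in the inbox.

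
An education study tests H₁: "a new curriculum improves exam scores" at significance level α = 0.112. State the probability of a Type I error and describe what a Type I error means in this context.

P(Type I error) = α = 0.112. A Type I error is rejecting H₀ when H₀ is actually true (false positive) — here, concluding that a new curriculum improves exam scores when in fact this is not the case. Consequence: adopting a curriculum that gives no real benefit — disruption for nothing.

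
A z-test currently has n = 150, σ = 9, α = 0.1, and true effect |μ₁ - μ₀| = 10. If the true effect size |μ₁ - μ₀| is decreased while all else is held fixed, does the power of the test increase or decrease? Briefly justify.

Power decreases: a smaller true effect decreases the non-centrality λ = |μ₁ - μ₀|/(σ/√n).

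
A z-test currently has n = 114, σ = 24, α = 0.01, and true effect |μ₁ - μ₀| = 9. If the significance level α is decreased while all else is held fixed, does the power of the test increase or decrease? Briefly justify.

Power decreases: a smaller α raises the critical value, so less of the H₁ sampling distribution falls in the rejection region.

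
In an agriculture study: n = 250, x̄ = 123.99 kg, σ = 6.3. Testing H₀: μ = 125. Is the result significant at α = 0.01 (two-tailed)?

z = (123.99 - 125)/(6.3/√250) = -2.535. Since |z| ≤ 2.576, not significant at α = 0.01.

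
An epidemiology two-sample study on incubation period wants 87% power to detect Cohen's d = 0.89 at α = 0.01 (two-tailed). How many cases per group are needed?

z_{α/2} = 2.576, z_β = Φ⁻¹(0.87) = 1.126. For large effect (d = 0.89): n per group = 2(z_{α/2} + z_β)²/d² = 2(2.576 + 1.126)²/0.89² = 34.6 → 35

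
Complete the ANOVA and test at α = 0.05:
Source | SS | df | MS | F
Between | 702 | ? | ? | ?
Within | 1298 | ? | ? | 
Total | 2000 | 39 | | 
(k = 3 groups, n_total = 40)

df_between = 2, df_within = 37. MS_between = 351.0, MS_within = 35.08. F = 10.005, F_crit ≈ 3.252. Reject H₀.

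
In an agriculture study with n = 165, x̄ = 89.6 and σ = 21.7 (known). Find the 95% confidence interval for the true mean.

CI = x̄ ± z*(σ/√n) = 89.6 ± 1.96(21.7/√165) = 89.6 ± 3.31 = (86.29, 92.91)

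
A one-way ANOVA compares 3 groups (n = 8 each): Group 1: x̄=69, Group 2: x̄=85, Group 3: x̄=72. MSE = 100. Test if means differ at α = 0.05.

Grand mean = 75.33. SS_between = 1157.33, MS_between = 578.67. F = 5.787, F_crit ≈ 3.467. Reject H₀.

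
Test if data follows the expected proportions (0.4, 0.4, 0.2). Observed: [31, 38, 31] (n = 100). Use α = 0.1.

Expected: [40.0, 40.0, 20.0]. χ² = 8.175. df = 2, critical = 4.605. Reject H₀.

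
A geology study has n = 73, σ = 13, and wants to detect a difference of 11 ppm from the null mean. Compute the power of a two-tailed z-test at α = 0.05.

SE = σ/√n = 13/√73 = 1.522. Non-centrality λ = d/SE = 11/1.522 = 7.23. Power ≈ Φ(λ - z_{α/2}) = Φ(7.23 - 1.96) = Φ(5.27) = 1.0.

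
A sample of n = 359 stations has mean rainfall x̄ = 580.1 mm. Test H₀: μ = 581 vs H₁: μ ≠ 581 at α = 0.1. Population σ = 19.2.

z = (x̄ - μ₀)/(σ/√n) = (580.1 - 581)/(19.2/√359) = -0.888. Critical value: ±1.645. Since |-0.888| ≤ 1.645, Fail to reject H₀.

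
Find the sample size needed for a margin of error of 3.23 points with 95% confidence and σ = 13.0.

n = (z*σ/E)² = (1.96×13.0/3.23)² = 62.2 → n = 63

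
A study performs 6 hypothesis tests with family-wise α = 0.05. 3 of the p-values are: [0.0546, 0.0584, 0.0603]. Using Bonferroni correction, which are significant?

Bonferroni α = 0.05/6 = 0.00833. None of the given p-values are significant.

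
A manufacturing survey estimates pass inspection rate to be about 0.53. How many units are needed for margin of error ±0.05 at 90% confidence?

n = z²p(1-p)/E² = 1.645²×0.53×0.47/0.05² = 269.6 → n = 270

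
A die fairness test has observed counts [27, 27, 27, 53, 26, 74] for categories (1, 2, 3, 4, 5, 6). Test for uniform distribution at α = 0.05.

Expected = 39 each. χ² = Σ(O-E)²/E = 51.846. df = 5, critical value = 11.07. Reject H₀.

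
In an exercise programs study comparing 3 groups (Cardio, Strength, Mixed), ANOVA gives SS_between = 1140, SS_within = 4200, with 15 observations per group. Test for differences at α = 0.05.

df_between = 2, df_within = 42. F = MS_between/MS_within = 570.0/100.0 = 5.7. F_crit ≈ 3.22. Reject H₀. At least one mean differs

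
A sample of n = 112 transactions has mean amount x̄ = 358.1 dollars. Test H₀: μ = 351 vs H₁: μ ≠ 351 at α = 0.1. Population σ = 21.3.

z = (x̄ - μ₀)/(σ/√n) = (358.1 - 351)/(21.3/√112) = 3.528. Critical value: ±1.645. Since |3.528| > 1.645, Reject H₀.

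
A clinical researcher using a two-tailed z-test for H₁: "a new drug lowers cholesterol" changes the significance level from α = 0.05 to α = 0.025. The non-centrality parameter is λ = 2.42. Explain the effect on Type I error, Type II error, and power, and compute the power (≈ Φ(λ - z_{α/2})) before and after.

Decreasing α from 0.05 to 0.025:
• Type I error rate decreases (α is the Type I rate by definition).
• Critical value moves from z_{α/2} = 1.96 to 2.241, so power = Φ(λ - z_{α/2}) goes from Φ(2.42 - 1.96) = 0.677 to Φ(2.42 - 2.241) = 0.571.
• Type II error rate β = 1 - power therefore increases (0.323 → 0.429).
Appropriate when false positives are costly — here, approving an ineffective drug — patients take a useless medication and may skip effective alternatives.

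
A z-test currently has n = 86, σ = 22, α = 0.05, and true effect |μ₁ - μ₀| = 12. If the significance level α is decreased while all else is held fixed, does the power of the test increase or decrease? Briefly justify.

Power decreases: a smaller α raises the critical value, so less of the H₁ sampling distribution falls in the rejection region.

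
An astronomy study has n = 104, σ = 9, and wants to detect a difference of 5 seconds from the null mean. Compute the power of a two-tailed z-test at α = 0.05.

SE = σ/√n = 9/√104 = 0.883. Non-centrality λ = d/SE = 5/0.883 = 5.666. Power ≈ Φ(λ - z_{α/2}) = Φ(5.666 - 1.96) = Φ(3.706) = 1.0.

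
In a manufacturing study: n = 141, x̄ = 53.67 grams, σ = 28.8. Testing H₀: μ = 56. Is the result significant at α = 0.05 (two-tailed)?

z = (53.67 - 56)/(28.8/√141) = -0.961. Since |z| ≤ 1.96, not significant at α = 0.05.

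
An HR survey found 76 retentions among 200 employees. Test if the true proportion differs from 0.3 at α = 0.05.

p̂ = 0.38, p₀ = 0.3. z = (p̂ - p₀)/√(p₀(1-p₀)/n) = 2.469. Critical: ±1.96. Reject H₀.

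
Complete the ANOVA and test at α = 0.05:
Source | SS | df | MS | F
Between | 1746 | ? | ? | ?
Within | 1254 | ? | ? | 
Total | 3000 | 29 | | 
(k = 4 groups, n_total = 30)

df_between = 3, df_within = 26. MS_between = 582.0, MS_within = 48.23. F = 12.067, F_crit ≈ 2.975. Reject H₀.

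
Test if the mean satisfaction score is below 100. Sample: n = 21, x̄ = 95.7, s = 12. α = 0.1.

t = (95.7 - 100)/(12/√21) = -1.642, df = 20. Critical t = -1.325. Reject H₀.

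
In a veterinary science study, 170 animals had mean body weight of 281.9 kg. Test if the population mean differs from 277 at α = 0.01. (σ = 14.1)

z = (x̄ - μ₀)/(σ/√n) = (281.9 - 277)/(14.1/√170) = 4.531. Critical value: ±2.576. Since |4.531| > 2.576, Reject H₀.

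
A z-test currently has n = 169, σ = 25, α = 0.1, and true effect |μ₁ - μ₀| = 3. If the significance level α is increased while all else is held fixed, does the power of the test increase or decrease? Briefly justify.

Power increases: a larger α lowers the critical value, so more of the H₁ sampling distribution falls in the rejection region.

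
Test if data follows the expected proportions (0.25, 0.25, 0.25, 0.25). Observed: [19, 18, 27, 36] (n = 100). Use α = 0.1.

Expected: [25.0, 25.0, 25.0, 25.0]. χ² = 8.4. df = 3, critical = 6.251. Reject H₀.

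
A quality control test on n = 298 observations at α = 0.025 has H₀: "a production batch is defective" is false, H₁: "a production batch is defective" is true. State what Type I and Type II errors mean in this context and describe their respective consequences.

Type I (false positive): concluding that a production batch is defective when it is not — scrapping a good batch — wasted material and cost for no reason. Type II (false negative): failing to conclude that a production batch is defective when it is — shipping a defective batch — faulty products reach customers. Which is costlier depends on domain priorities and is a judgement call rather than a statistical fact.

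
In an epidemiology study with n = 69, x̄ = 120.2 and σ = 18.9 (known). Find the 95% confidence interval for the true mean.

CI = x̄ ± z*(σ/√n) = 120.2 ± 1.96(18.9/√69) = 120.2 ± 4.46 = (115.74, 124.66)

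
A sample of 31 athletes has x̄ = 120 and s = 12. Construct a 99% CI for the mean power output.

CI = x̄ ± t*(s/√n) = 120 ± 2.75(12/√31) = (114.07, 125.93)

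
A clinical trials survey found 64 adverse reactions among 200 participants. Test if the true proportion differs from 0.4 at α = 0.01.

p̂ = 0.32, p₀ = 0.4. z = (p̂ - p₀)/√(p₀(1-p₀)/n) = -2.309. Critical: ±2.576. Fail to reject H₀.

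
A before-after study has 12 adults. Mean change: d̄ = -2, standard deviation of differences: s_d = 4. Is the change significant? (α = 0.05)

t = d̄/(s_d/√n) = -2/(4/√12) = -1.732. df = 11, critical t = ±2.201. Fail to reject H₀.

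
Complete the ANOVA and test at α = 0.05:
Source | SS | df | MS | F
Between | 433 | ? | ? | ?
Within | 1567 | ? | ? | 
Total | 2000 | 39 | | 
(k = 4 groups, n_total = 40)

df_between = 3, df_within = 36. MS_between = 144.33, MS_within = 43.53. F = 3.316, F_crit ≈ 2.866. Reject H₀.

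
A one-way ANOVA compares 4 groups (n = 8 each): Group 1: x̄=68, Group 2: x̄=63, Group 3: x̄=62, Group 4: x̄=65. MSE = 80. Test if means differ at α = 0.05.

Grand mean = 64.5. SS_between = 168.0, MS_between = 56.0. F = 0.7, F_crit ≈ 2.947. Fail to reject H₀.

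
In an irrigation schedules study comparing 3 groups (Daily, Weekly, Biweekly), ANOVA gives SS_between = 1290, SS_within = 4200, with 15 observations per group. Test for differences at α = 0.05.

df_between = 2, df_within = 42. F = MS_between/MS_within = 645.0/100.0 = 6.45. F_crit ≈ 3.22. Reject H₀. At least one mean differs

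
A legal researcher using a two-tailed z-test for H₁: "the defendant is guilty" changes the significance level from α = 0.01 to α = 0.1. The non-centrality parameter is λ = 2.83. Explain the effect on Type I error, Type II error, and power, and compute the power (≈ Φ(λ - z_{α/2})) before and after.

Increasing α from 0.01 to 0.1:
• Type I error rate increases (α is the Type I rate by definition).
• Critical value moves from z_{α/2} = 2.576 to 1.645, so power = Φ(λ - z_{α/2}) goes from Φ(2.83 - 2.576) = 0.6 to Φ(2.83 - 1.645) = 0.882.
• Type II error rate β = 1 - power therefore decreases (0.4 → 0.118).
Appropriate when false negatives are costly — here, acquitting a guilty person.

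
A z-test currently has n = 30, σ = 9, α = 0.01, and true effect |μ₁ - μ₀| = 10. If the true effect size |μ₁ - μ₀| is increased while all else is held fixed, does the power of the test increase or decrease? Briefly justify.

Power increases: a larger true effect increases the non-centrality λ = |μ₁ - μ₀|/(σ/√n).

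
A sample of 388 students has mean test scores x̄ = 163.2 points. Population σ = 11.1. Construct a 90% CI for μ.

CI = x̄ ± z*(σ/√n) = 163.2 ± 1.645(11.1/√388) = 163.2 ± 0.93 = (162.27, 164.13)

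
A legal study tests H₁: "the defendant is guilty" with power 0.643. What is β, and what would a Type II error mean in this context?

β = 1 - power = 1 - 0.643 = 0.357. A Type II error is failing to reject H₀ when H₀ is false (false negative) — here, failing to conclude that the defendant is guilty when in fact it is true. Consequence: acquitting a guilty person.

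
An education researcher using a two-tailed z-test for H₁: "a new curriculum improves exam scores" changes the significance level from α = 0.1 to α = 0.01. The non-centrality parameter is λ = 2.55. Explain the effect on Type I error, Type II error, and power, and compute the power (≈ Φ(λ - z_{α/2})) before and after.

Decreasing α from 0.1 to 0.01:
• Type I error rate decreases (α is the Type I rate by definition).
• Critical value moves from z_{α/2} = 1.645 to 2.576, so power = Φ(λ - z_{α/2}) goes from Φ(2.55 - 1.645) = 0.817 to Φ(2.55 - 2.576) = 0.49.
• Type II error rate β = 1 - power therefore increases (0.183 → 0.51).
Appropriate when false positives are costly — here, adopting a curriculum that gives no real benefit — disruption for nothing.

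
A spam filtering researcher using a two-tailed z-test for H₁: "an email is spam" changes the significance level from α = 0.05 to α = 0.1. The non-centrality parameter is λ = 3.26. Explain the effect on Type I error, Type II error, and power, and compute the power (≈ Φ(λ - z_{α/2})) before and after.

Increasing α from 0.05 to 0.1:
• Type I error rate increases (α is the Type I rate by definition).
• Critical value moves from z_{α/2} = 1.96 to 1.645, so power = Φ(λ - z_{α/2}) goes from Φ(3.26 - 1.96) = 0.903 to Φ(3.26 - 1.645) = 0.947.
• Type II error rate β = 1 - power therefore decreases (0.097 → 0.053).
Appropriate when false negatives are costly — here, a spam email lands in the inbox.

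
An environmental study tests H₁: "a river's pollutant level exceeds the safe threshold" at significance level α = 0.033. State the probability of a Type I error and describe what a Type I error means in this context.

P(Type I error) = α = 0.033. A Type I error is rejecting H₀ when H₀ is actually true (false positive) — here, concluding that a river's pollutant level exceeds the safe threshold when in fact this is not the case. Consequence: shutting down a compliant factory unnecessarily.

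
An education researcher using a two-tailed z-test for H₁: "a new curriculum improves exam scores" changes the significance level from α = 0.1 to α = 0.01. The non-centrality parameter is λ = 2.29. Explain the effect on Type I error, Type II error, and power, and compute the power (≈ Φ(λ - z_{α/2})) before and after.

Decreasing α from 0.1 to 0.01:
• Type I error rate decreases (α is the Type I rate by definition).
• Critical value moves from z_{α/2} = 1.645 to 2.576, so power = Φ(λ - z_{α/2}) goes from Φ(2.29 - 1.645) = 0.741 to Φ(2.29 - 2.576) = 0.387.
• Type II error rate β = 1 - power therefore increases (0.259 → 0.613).
Appropriate when false positives are costly — here, adopting a curriculum that gives no real benefit — disruption for nothing.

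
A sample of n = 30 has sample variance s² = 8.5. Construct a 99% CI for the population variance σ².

df = 29. χ²_{0.005} = 52.336, χ²_{0.995} = 13.121. CI for σ² = ((n-1)s²/χ²_{α/2}, (n-1)s²/χ²_{1-α/2}) = (29·8.5/52.336, 29·8.5/13.121) = (4.71, 18.79)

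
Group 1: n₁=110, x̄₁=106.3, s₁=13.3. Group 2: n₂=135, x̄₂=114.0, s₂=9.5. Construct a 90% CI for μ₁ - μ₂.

Difference = -7.7. SE = √(13.3²/110 + 9.5²/135) = 1.509. CI = (-10.18, -5.22)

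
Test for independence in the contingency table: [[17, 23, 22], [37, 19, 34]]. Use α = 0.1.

χ² = 5.385. df = 2, critical = 4.605. Reject H₀. Variables are dependent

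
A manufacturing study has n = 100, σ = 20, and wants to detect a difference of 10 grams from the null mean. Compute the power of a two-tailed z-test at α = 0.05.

SE = σ/√n = 20/√100 = 2.0. Non-centrality λ = d/SE = 10/2.0 = 5.0. Power ≈ Φ(λ - z_{α/2}) = Φ(5.0 - 1.96) = Φ(3.04) = 0.999.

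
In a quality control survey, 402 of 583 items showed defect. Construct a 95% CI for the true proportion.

p̂ = 0.69. CI = p̂ ± z*√(p̂(1-p̂)/n) = (0.652, 0.727)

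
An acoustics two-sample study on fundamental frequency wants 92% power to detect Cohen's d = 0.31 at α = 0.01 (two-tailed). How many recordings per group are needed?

z_{α/2} = 2.576, z_β = Φ⁻¹(0.92) = 1.405. For small effect (d = 0.31): n per group = 2(z_{α/2} + z_β)²/d² = 2(2.576 + 1.405)²/0.31² = 329.8 → 330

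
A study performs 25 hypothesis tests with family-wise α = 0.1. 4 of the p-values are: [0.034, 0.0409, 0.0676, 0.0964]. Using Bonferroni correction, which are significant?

Bonferroni α = 0.1/25 = 0.004. None of the given p-values are significant.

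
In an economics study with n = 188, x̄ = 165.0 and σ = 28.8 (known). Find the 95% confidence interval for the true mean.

CI = x̄ ± z*(σ/√n) = 165.0 ± 1.96(28.8/√188) = 165.0 ± 4.12 = (160.88, 169.12)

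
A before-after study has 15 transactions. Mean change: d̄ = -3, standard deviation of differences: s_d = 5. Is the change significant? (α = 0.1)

t = d̄/(s_d/√n) = -3/(5/√15) = -2.324. df = 14, critical t = ±1.761. Reject H₀.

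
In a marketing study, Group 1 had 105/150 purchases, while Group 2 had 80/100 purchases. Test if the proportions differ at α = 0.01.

p̂₁ = 0.7, p̂₂ = 0.8, pooled p̂ = 0.74. z = -1.766. Critical: ±2.576. Fail to reject H₀.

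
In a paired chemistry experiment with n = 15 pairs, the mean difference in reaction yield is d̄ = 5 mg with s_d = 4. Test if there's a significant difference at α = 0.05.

t = d̄/(s_d/√n) = 5/(4/√15) = 4.841. df = 14, critical t = ±2.145. Reject H₀.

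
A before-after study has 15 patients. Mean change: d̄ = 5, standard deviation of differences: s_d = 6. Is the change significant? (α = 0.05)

t = d̄/(s_d/√n) = 5/(6/√15) = 3.227. df = 14, critical t = ±2.145. Reject H₀.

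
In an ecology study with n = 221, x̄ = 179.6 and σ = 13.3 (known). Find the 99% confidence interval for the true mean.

CI = x̄ ± z*(σ/√n) = 179.6 ± 2.576(13.3/√221) = 179.6 ± 2.3 = (177.3, 181.9)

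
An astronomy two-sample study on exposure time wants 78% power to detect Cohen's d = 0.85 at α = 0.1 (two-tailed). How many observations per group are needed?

z_{α/2} = 1.645, z_β = Φ⁻¹(0.78) = 0.772. For large effect (d = 0.85): n per group = 2(z_{α/2} + z_β)²/d² = 2(1.645 + 0.772)²/0.85² = 16.2 → 17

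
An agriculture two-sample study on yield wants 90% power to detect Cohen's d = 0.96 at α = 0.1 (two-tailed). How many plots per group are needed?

z_{α/2} = 1.645, z_β = Φ⁻¹(0.9) = 1.282. For large effect (d = 0.96): n per group = 2(z_{α/2} + z_β)²/d² = 2(1.645 + 1.282)²/0.96² = 18.6 → 19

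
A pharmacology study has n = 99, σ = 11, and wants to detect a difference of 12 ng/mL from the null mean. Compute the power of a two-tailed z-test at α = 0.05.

SE = σ/√n = 11/√99 = 1.106. Non-centrality λ = d/SE = 12/1.106 = 10.854. Power ≈ Φ(λ - z_{α/2}) = Φ(10.854 - 1.96) = Φ(8.894) = 1.0.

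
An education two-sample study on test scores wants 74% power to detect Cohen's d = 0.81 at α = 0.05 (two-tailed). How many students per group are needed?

z_{α/2} = 1.96, z_β = Φ⁻¹(0.74) = 0.643. For large effect (d = 0.81): n per group = 2(z_{α/2} + z_β)²/d² = 2(1.96 + 0.643)²/0.81² = 20.7 → 21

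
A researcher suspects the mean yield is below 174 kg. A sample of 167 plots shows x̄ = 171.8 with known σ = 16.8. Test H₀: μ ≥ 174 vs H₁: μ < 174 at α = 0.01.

z = -1.692. Critical value: -2.33. Fail to reject H₀.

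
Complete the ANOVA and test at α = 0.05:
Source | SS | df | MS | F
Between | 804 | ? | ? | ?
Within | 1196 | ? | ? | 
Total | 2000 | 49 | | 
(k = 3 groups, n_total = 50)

df_between = 2, df_within = 47. MS_between = 402.0, MS_within = 25.45. F = 15.798, F_crit ≈ 3.195. Reject H₀.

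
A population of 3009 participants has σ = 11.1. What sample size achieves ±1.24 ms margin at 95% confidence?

Without FPC: n₀ = (1.96×11.1/1.24)² = 307.833. With FPC: n = n₀N/(n₀+N-1) = 279.3 → n = 280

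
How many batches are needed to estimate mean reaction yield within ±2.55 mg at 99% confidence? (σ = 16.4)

n = (z*σ/E)² = (2.576×16.4/2.55)² = 274.5 → n = 275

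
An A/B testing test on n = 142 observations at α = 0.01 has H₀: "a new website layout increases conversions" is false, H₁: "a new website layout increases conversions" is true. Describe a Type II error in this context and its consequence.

Type II error: failing to reject H₀ when it is false — concluding that a new website layout increases conversions is not supported when in fact it is. Consequence: discarding a layout that would have improved conversions — lost revenue.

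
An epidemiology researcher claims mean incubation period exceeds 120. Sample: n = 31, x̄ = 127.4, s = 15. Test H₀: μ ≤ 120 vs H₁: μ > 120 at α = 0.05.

t = (127.4 - 120)/(15/√31) = 2.747, df = 30. Critical t = 1.697. Reject H₀.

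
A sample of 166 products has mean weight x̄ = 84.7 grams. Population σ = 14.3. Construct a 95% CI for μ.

CI = x̄ ± z*(σ/√n) = 84.7 ± 1.96(14.3/√166) = 84.7 ± 2.18 = (82.52, 86.88)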